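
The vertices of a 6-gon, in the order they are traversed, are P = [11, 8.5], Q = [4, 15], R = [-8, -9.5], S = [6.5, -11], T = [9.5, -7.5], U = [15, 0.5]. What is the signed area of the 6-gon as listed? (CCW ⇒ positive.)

Cross-terms: 131, 82, 149.75, 55.75, 117.25, 122  ⇒  Σ = 657.75
Signed area = Σ/2 = 328.875 (positive ⇒ counter-clockwise traversal).

328.875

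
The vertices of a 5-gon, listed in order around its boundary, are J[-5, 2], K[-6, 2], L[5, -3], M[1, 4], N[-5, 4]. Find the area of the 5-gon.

33.5

Apply the surveyor's formula: 2A = Σ (x_i·y_{i+1} − x_{i+1}·y_i), indices taken mod 5.
J→K: (-5)(2) − (-6)(2) = 2
K→L: (-6)(-3) − (5)(2) = 8
L→M: (5)(4) − (1)(-3) = 23
M→N: (1)(4) − (-5)(4) = 24
N→J: (-5)(2) − (-5)(4) = 10
Σ = 67
Area = |Σ|/2 = 33.5.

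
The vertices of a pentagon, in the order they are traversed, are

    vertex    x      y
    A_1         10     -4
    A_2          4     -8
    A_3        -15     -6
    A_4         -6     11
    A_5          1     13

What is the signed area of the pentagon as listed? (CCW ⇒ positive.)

Σ = (-64) + (-144) + (-201) + (-89) + (-134) = -632
Signed area = Σ/2 = -316 (negative ⇒ clockwise traversal).

-316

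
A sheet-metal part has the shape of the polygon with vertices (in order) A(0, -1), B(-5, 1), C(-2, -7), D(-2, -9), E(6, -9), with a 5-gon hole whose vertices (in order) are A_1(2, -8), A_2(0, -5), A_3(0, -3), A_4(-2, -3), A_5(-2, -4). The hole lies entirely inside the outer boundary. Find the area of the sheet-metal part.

46

Outer boundary:
Apply the surveyor's formula: 2A = Σ (x_i·y_{i+1} − x_{i+1}·y_i), indices taken mod 5.
Σ = (-5) + (37) + (4) + (72) + (-6) = 102
Area = |Σ|/2 = 51.
Hole:
Apply the shoelace (surveyor's) formula: 2A = Σ (x_i·y_{i+1} − x_{i+1}·y_i), indices taken mod 5.
A_1→A_2: (2)(-5) − (0)(-8) = -10
A_2→A_3: (0)(-3) − (0)(-5) = 0
A_3→A_4: (0)(-3) − (-2)(-3) = -6
A_4→A_5: (-2)(-4) − (-2)(-3) = 2
A_5→A_1: (-2)(-8) − (2)(-4) = 24
Σ = 10
Area = |Σ|/2 = 5.
Net area = 51 − 5 = 46.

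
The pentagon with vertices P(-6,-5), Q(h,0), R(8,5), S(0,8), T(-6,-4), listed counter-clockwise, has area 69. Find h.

2

The doubled signed area Σ (x_i y_{i+1} − x_{i+1} y_i) is linear in h.
With h=0 it equals 118; the coefficient of h is 10 (from the two edges through Q).
So 10·h + 118 = 2·69 = 138 ⇒ h = 2.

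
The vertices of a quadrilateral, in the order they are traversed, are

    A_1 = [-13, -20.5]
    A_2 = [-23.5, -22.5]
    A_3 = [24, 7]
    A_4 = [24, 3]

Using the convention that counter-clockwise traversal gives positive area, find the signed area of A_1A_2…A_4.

-181.375

Apply the shoelace (surveyor's) formula: 2A = Σ (x_i·y_{i+1} − x_{i+1}·y_i), indices taken mod 4.
Σ = (-189.25) + (375.5) + (-96) + (-453) = -362.75
Signed area = Σ/2 = -181.375 (negative ⇒ clockwise traversal).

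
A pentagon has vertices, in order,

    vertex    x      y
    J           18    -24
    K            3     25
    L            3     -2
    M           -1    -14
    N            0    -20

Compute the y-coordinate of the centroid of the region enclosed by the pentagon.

Apply the shoelace formula. First the cross-terms c_i = x_i·y_{i+1} − x_{i+1}·y_i:
  522, -81, -44, 20, 360  ⇒  2A = 777, A = 388.5.
Then Σ (y_i + y_{i+1})·c_i = -17157, so ȳ = -17157 / (6·388.5) = -817/111.

-817/111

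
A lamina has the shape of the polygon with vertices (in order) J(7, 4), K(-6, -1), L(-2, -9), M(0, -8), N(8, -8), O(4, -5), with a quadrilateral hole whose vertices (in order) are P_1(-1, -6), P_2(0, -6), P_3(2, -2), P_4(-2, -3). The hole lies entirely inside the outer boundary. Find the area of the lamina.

Outer boundary:
Apply Gauss's area formula: 2A = Σ (x_i·y_{i+1} − x_{i+1}·y_i), indices taken mod 6.
Σ = (17) + (52) + (16) + (64) + (-8) + (51) = 192
Area = |Σ|/2 = 96.
Hole:
P_1→P_2: (-1)(-6) − (0)(-6) = 6
P_2→P_3: (0)(-2) − (2)(-6) = 12
P_3→P_4: (2)(-3) − (-2)(-2) = -10
P_4→P_1: (-2)(-6) − (-1)(-3) = 9
Σ = 17
Area = |Σ|/2 = 8.5.
Net area = 96 − 8.5 = 87.5.

87.5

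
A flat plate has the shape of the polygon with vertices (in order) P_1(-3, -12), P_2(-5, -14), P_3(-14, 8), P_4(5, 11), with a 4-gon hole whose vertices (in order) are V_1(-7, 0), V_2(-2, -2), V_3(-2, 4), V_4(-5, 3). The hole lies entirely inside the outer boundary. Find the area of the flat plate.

219

Outer boundary:
Apply the surveyor's formula: 2A = Σ (x_i·y_{i+1} − x_{i+1}·y_i), indices taken mod 4.
Σ = (-18) + (-236) + (-194) + (-27) = -475
Area = |Σ|/2 = 237.5.
Hole:
Apply Gauss's area formula: 2A = Σ (x_i·y_{i+1} − x_{i+1}·y_i), indices taken mod 4.
V_1→V_2: (-7)(-2) − (-2)(0) = 14
V_2→V_3: (-2)(4) − (-2)(-2) = -12
V_3→V_4: (-2)(3) − (-5)(4) = 14
V_4→V_1: (-5)(0) − (-7)(3) = 21
Σ = 37
Area = |Σ|/2 = 18.5.
Net area = 237.5 − 18.5 = 219.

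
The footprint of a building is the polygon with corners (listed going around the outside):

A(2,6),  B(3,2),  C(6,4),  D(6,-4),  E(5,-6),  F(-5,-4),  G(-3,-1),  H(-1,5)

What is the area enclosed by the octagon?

83.5

Apply the surveyor's formula: 2A = Σ (x_i·y_{i+1} − x_{i+1}·y_i), indices taken mod 8.
Σ = (-14) + (0) + (-48) + (-16) + (-50) + (-7) + (-16) + (-16) = -167
Area = |Σ|/2 = 83.5.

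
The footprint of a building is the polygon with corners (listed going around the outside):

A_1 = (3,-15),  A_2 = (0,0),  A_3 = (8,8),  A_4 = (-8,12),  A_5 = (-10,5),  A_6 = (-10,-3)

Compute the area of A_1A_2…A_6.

Apply Gauss's area formula: 2A = Σ (x_i·y_{i+1} − x_{i+1}·y_i), indices taken mod 6.
Σ = (0) + (0) + (160) + (80) + (80) + (159) = 479
Area = |Σ|/2 = 239.5.

239.5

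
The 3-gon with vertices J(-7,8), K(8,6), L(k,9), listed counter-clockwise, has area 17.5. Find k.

3

Write out the shoelace sum; only the two edges meeting at L involve k:
2·Area = [(8·9 − k·6) + (k·8 − (-7)·9)] + -106
       = 2·k + 29 = 35
⇒ k = 3.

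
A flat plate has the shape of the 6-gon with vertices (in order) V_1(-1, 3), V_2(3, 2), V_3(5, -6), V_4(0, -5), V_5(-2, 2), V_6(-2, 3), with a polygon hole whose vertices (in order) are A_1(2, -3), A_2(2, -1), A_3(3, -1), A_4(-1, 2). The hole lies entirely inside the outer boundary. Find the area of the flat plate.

Outer boundary:
Σ = (-11) + (-28) + (-25) + (-10) + (-2) + (-3) = -79
Area = |Σ|/2 = 39.5.
Hole:
A_1→A_2: (2)(-1) − (2)(-3) = 4
A_2→A_3: (2)(-1) − (3)(-1) = 1
A_3→A_4: (3)(2) − (-1)(-1) = 5
A_4→A_1: (-1)(-3) − (2)(2) = -1
Σ = 9
Area = |Σ|/2 = 4.5.
Net area = 39.5 − 4.5 = 35.

35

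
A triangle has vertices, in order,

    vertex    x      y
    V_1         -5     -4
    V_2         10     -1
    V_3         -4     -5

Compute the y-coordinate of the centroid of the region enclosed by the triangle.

Apply the shoelace (surveyor's) formula. First the cross-terms c_i = x_i·y_{i+1} − x_{i+1}·y_i:
  45, -54, -9  ⇒  2A = -18, A = -9.
Then Σ (y_i + y_{i+1})·c_i = 180, so ȳ = 180 / (6·(-9)) = -10/3.

-10/3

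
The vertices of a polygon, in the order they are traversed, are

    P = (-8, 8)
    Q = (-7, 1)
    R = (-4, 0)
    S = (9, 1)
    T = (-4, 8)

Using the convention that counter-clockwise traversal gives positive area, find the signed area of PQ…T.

Σ = (48) + (4) + (-4) + (76) + (32) = 156
Signed area = Σ/2 = 78 (positive ⇒ counter-clockwise traversal).

78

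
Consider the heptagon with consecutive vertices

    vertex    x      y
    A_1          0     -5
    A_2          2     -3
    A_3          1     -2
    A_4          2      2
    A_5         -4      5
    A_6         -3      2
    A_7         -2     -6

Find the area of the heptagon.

Apply Gauss's area formula: 2A = Σ (x_i·y_{i+1} − x_{i+1}·y_i), indices taken mod 7.
Σ = (10) + (-1) + (6) + (18) + (7) + (22) + (10) = 72
Area = |Σ|/2 = 36.

36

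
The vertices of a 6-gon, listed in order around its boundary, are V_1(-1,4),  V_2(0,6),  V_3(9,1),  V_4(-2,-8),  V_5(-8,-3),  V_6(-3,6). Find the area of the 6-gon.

Σ = (-6) + (-54) + (-70) + (-58) + (-57) + (-6) = -251
Area = |Σ|/2 = 125.5.

125.5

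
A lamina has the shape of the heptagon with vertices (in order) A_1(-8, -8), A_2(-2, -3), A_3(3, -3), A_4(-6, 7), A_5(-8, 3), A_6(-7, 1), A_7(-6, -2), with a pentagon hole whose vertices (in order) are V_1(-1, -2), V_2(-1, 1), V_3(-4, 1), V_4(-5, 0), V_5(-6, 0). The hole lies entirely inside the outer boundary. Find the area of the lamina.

Outer boundary:
A_1→A_2: (-8)(-3) − (-2)(-8) = 8
A_2→A_3: (-2)(-3) − (3)(-3) = 15
A_3→A_4: (3)(7) − (-6)(-3) = 3
A_4→A_5: (-6)(3) − (-8)(7) = 38
A_5→A_6: (-8)(1) − (-7)(3) = 13
A_6→A_7: (-7)(-2) − (-6)(1) = 20
A_7→A_1: (-6)(-8) − (-8)(-2) = 32
Σ = 129
Area = |Σ|/2 = 64.5.
Hole:
Apply the shoelace (surveyor's) formula: 2A = Σ (x_i·y_{i+1} − x_{i+1}·y_i), indices taken mod 5.
Σ = (-3) + (3) + (5) + (0) + (12) = 17
Area = |Σ|/2 = 8.5.
Net area = 64.5 − 8.5 = 56.

56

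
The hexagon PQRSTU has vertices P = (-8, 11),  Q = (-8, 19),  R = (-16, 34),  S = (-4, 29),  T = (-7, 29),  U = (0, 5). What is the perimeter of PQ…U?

76

|PQ| = √((0)² + (8)²) = √64 = 8
|QR| = √((-8)² + (15)²) = √289 = 17
|RS| = √((12)² + (-5)²) = √169 = 13
|ST| = √((-3)² + (0)²) = √9 = 3
|TU| = √((7)² + (-24)²) = √625 = 25
|UP| = √((-8)² + (6)²) = √100 = 10
Perimeter = 8 + 17 + 13 + 3 + 25 + 10 = 76.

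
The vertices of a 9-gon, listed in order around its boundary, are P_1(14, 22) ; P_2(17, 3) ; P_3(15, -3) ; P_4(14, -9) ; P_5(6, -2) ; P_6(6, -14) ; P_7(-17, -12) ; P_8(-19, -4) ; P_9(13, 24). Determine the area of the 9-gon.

Apply the shoelace (surveyor's) formula: 2A = Σ (x_i·y_{i+1} − x_{i+1}·y_i), indices taken mod 9.
Σ = (-332) + (-96) + (-93) + (26) + (-72) + (-310) + (-160) + (-404) + (-50) = -1491
Area = |Σ|/2 = 745.5.

745.5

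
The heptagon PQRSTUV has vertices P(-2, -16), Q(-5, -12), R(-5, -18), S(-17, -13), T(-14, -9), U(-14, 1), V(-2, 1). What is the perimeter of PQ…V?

|PQ| = √((-3)² + (4)²) = √25 = 5
|QR| = √((0)² + (-6)²) = √36 = 6
|RS| = √((-12)² + (5)²) = √169 = 13
|ST| = √((3)² + (4)²) = √25 = 5
|TU| = √((0)² + (10)²) = √100 = 10
|UV| = √((12)² + (0)²) = √144 = 12
|VP| = √((0)² + (-17)²) = √289 = 17
Perimeter = 5 + 6 + 13 + 5 + 10 + 12 + 17 = 68.

68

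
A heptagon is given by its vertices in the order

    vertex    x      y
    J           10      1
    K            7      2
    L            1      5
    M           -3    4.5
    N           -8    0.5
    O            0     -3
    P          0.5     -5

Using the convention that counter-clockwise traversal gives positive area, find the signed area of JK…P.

88

Apply the shoelace (surveyor's) formula: 2A = Σ (x_i·y_{i+1} − x_{i+1}·y_i), indices taken mod 7.
Σ = (13) + (33) + (19.5) + (34.5) + (24) + (1.5) + (50.5) = 176
Signed area = Σ/2 = 88 (positive ⇒ counter-clockwise traversal).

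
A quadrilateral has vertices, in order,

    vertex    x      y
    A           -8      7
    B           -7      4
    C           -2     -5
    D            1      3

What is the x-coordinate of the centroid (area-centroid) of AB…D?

-143/45

Apply the shoelace (surveyor's) formula. First the cross-terms c_i = x_i·y_{i+1} − x_{i+1}·y_i:
  17, 43, -1, 31  ⇒  2A = 90, A = 45.
Then Σ (x_i + x_{i+1})·c_i = -858, so x̄ = -858 / (6·45) = -143/45.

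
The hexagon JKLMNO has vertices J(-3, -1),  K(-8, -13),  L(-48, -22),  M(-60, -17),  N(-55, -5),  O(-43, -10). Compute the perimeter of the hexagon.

|JK| = √((-5)² + (-12)²) = √169 = 13
|KL| = √((-40)² + (-9)²) = √1681 = 41
|LM| = √((-12)² + (5)²) = √169 = 13
|MN| = √((5)² + (12)²) = √169 = 13
|NO| = √((12)² + (-5)²) = √169 = 13
|OJ| = √((40)² + (9)²) = √1681 = 41
Perimeter = 13 + 41 + 13 + 13 + 13 + 41 = 134.

134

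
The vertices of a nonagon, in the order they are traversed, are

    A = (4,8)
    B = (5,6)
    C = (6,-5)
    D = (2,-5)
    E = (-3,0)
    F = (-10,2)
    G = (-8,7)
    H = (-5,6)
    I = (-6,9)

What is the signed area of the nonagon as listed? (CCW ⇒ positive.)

-139

A→B: (4)(6) − (5)(8) = -16
B→C: (5)(-5) − (6)(6) = -61
C→D: (6)(-5) − (2)(-5) = -20
D→E: (2)(0) − (-3)(-5) = -15
E→F: (-3)(2) − (-10)(0) = -6
F→G: (-10)(7) − (-8)(2) = -54
G→H: (-8)(6) − (-5)(7) = -13
H→I: (-5)(9) − (-6)(6) = -9
I→A: (-6)(8) − (4)(9) = -84
Σ = -278
Signed area = Σ/2 = -139 (negative ⇒ clockwise traversal).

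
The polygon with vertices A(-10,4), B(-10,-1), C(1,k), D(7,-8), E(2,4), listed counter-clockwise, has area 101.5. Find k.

-4

The doubled signed area Σ (x_i y_{i+1} − x_{i+1} y_i) is linear in k.
With k=0 it equals 135; the coefficient of k is -17 (from the two edges through C).
So -17·k + 135 = 2·101.5 = 203 ⇒ k = -4.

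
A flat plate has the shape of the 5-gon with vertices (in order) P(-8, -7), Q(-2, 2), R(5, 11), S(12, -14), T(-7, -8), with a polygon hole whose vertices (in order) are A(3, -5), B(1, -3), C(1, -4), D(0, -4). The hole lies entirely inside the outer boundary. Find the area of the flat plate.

235

Outer boundary:
P→Q: (-8)(2) − (-2)(-7) = -30
Q→R: (-2)(11) − (5)(2) = -32
R→S: (5)(-14) − (12)(11) = -202
S→T: (12)(-8) − (-7)(-14) = -194
T→P: (-7)(-7) − (-8)(-8) = -15
Σ = -473
Area = |Σ|/2 = 236.5.
Hole:
Σ = (-4) + (-1) + (-4) + (12) = 3
Area = |Σ|/2 = 1.5.
Net area = 236.5 − 1.5 = 235.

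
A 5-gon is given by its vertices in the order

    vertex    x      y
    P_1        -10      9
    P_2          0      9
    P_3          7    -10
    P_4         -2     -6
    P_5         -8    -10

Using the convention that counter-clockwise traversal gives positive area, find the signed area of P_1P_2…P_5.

-207.5

Apply Gauss's area formula: 2A = Σ (x_i·y_{i+1} − x_{i+1}·y_i), indices taken mod 5.
Σ = (-90) + (-63) + (-62) + (-28) + (-172) = -415
Signed area = Σ/2 = -207.5 (negative ⇒ clockwise traversal).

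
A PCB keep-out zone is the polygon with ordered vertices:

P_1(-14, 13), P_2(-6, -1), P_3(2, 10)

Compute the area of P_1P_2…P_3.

100

Σ = (92) + (-58) + (166) = 200
Area = |Σ|/2 = 100.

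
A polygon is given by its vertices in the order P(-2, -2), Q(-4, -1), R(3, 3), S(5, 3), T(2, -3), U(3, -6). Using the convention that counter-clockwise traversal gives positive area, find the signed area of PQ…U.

Apply the surveyor's formula: 2A = Σ (x_i·y_{i+1} − x_{i+1}·y_i), indices taken mod 6.
P→Q: (-2)(-1) − (-4)(-2) = -6
Q→R: (-4)(3) − (3)(-1) = -9
R→S: (3)(3) − (5)(3) = -6
S→T: (5)(-3) − (2)(3) = -21
T→U: (2)(-6) − (3)(-3) = -3
U→P: (3)(-2) − (-2)(-6) = -18
Σ = -63
Signed area = Σ/2 = -31.5 (negative ⇒ clockwise traversal).

-31.5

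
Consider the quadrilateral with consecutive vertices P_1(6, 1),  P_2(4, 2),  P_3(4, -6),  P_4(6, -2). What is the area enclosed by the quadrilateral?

Σ = (8) + (-32) + (28) + (18) = 22
Area = |Σ|/2 = 11.

11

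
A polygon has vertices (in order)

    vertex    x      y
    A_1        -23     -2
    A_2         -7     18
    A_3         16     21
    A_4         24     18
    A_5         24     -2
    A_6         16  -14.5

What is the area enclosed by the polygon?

1120.25

Σ = (-428) + (-435) + (-216) + (-480) + (-316) + (-365.5) = -2240.5
Area = |Σ|/2 = 1120.25.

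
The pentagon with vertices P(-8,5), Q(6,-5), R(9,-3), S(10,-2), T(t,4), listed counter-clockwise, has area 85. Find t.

7

The doubled signed area Σ (x_i y_{i+1} − x_{i+1} y_i) is linear in t.
With t=0 it equals 121; the coefficient of t is 7 (from the two edges through T).
So 7·t + 121 = 2·85 = 170 ⇒ t = 7.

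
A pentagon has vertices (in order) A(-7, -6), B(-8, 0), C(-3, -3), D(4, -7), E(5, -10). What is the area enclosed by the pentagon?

Apply the shoelace formula: 2A = Σ (x_i·y_{i+1} − x_{i+1}·y_i), indices taken mod 5.
A→B: (-7)(0) − (-8)(-6) = -48
B→C: (-8)(-3) − (-3)(0) = 24
C→D: (-3)(-7) − (4)(-3) = 33
D→E: (4)(-10) − (5)(-7) = -5
E→A: (5)(-6) − (-7)(-10) = -100
Σ = -96
Area = |Σ|/2 = 48.

48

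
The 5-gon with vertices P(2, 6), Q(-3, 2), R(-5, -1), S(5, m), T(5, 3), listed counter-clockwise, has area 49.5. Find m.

-2

The doubled signed area Σ (x_i y_{i+1} − x_{i+1} y_i) is linear in m.
With m=0 it equals 79; the coefficient of m is -10 (from the two edges through S).
So -10·m + 79 = 2·49.5 = 99 ⇒ m = -2.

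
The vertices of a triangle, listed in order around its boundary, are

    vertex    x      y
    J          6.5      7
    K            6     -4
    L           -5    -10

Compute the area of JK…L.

Cross-terms: -68, -80, 30  ⇒  Σ = -118
Area = |Σ|/2 = 59.

59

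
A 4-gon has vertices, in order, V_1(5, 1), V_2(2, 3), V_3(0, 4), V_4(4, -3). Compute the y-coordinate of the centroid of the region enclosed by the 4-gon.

0.75

Apply Gauss's area formula. First the cross-terms c_i = x_i·y_{i+1} − x_{i+1}·y_i:
  13, 8, -16, 19  ⇒  2A = 24, A = 12.
Then Σ (y_i + y_{i+1})·c_i = 54, so ȳ = 54 / (6·12) = 0.75.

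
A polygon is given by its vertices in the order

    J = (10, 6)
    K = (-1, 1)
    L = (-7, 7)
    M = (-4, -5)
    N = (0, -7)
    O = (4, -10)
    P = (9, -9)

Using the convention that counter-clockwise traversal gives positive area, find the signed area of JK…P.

166.5

Cross-terms: 16, 0, 63, 28, 28, 54, 144  ⇒  Σ = 333
Signed area = Σ/2 = 166.5 (positive ⇒ counter-clockwise traversal).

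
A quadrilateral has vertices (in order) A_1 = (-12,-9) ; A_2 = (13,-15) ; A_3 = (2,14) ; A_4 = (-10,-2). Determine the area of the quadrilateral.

355.5

Apply the shoelace formula: 2A = Σ (x_i·y_{i+1} − x_{i+1}·y_i), indices taken mod 4.
Cross-terms: 297, 212, 136, 66  ⇒  Σ = 711
Area = |Σ|/2 = 355.5.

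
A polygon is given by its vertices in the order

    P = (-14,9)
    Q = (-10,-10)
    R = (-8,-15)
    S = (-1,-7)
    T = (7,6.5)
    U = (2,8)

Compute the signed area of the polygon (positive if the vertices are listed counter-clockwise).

278.25

Apply the surveyor's formula: 2A = Σ (x_i·y_{i+1} − x_{i+1}·y_i), indices taken mod 6.
Σ = (230) + (70) + (41) + (42.5) + (43) + (130) = 556.5
Signed area = Σ/2 = 278.25 (positive ⇒ counter-clockwise traversal).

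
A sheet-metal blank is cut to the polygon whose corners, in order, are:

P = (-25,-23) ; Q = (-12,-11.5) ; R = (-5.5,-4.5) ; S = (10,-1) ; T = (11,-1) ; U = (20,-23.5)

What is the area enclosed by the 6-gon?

616.125

Apply the shoelace (surveyor's) formula: 2A = Σ (x_i·y_{i+1} − x_{i+1}·y_i), indices taken mod 6.
Cross-terms: 11.5, -9.25, 50.5, 1, -238.5, -1047.5  ⇒  Σ = -1232.25
Area = |Σ|/2 = 616.125.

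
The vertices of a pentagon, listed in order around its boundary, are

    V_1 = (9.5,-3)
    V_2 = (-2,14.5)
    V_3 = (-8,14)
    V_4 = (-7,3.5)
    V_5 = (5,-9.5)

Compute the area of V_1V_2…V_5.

Apply the shoelace formula: 2A = Σ (x_i·y_{i+1} − x_{i+1}·y_i), indices taken mod 5.
Cross-terms: 131.75, 88, 70, 49, 75.25  ⇒  Σ = 414
Area = |Σ|/2 = 207.

207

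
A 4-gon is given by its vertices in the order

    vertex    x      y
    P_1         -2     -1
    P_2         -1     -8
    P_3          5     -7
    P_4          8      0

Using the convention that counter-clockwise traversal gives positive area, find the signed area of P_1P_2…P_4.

55

Cross-terms: 15, 47, 56, -8  ⇒  Σ = 110
Signed area = Σ/2 = 55 (positive ⇒ counter-clockwise traversal).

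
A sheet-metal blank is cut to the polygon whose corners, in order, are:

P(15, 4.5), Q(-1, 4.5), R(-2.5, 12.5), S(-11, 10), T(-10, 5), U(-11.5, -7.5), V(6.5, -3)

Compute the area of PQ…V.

259.125

Apply the shoelace (surveyor's) formula: 2A = Σ (x_i·y_{i+1} − x_{i+1}·y_i), indices taken mod 7.
P→Q: (15)(4.5) − (-1)(4.5) = 72
Q→R: (-1)(12.5) − (-2.5)(4.5) = -1.25
R→S: (-2.5)(10) − (-11)(12.5) = 112.5
S→T: (-11)(5) − (-10)(10) = 45
T→U: (-10)(-7.5) − (-11.5)(5) = 132.5
U→V: (-11.5)(-3) − (6.5)(-7.5) = 83.25
V→P: (6.5)(4.5) − (15)(-3) = 74.25
Σ = 518.25
Area = |Σ|/2 = 259.125.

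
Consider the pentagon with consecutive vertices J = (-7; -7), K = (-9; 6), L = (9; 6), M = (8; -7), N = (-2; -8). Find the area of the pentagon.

Apply the surveyor's formula: 2A = Σ (x_i·y_{i+1} − x_{i+1}·y_i), indices taken mod 5.
Cross-terms: -105, -108, -111, -78, -42  ⇒  Σ = -444
Area = |Σ|/2 = 222.

222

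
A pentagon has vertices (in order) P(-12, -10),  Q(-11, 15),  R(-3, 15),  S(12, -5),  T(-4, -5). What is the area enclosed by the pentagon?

Apply the surveyor's formula: 2A = Σ (x_i·y_{i+1} − x_{i+1}·y_i), indices taken mod 5.
Σ = (-290) + (-120) + (-165) + (-80) + (-20) = -675
Area = |Σ|/2 = 337.5.

337.5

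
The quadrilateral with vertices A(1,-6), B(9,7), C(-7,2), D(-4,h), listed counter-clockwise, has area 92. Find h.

-3

Write out the shoelace sum; only the two edges meeting at D involve h:
2·Area = [((-7)·h − (-4)·2) + ((-4)·(-6) − 1·h)] + 128
       = -8·h + 160 = 184
⇒ h = -3.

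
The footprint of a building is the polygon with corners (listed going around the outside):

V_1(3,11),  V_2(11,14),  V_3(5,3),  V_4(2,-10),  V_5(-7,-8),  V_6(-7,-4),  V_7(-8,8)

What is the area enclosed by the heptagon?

Apply Gauss's area formula: 2A = Σ (x_i·y_{i+1} − x_{i+1}·y_i), indices taken mod 7.
Σ = (-79) + (-37) + (-56) + (-86) + (-28) + (-88) + (-112) = -486
Area = |Σ|/2 = 243.

243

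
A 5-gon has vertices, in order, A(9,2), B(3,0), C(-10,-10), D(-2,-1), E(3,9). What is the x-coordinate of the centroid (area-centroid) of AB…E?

Apply the shoelace formula. First the cross-terms c_i = x_i·y_{i+1} − x_{i+1}·y_i:
  -6, -30, -10, -15, -75  ⇒  2A = -136, A = -68.
Then Σ (x_i + x_{i+1})·c_i = -657, so x̄ = -657 / (6·(-68)) = 219/136.

219/136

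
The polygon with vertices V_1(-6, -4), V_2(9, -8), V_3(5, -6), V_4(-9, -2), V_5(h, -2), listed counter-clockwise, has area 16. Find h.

Write out the shoelace sum; only the two edges meeting at V_5 involve h:
2·Area = [((-9)·(-2) − h·(-2)) + (h·(-4) − (-6)·(-2))] + 6
       = -2·h + 12 = 32
⇒ h = -10.

-10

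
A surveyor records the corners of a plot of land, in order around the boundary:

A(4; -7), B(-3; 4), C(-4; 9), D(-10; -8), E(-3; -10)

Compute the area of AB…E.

121.5

A→B: (4)(4) − (-3)(-7) = -5
B→C: (-3)(9) − (-4)(4) = -11
C→D: (-4)(-8) − (-10)(9) = 122
D→E: (-10)(-10) − (-3)(-8) = 76
E→A: (-3)(-7) − (4)(-10) = 61
Σ = 243
Area = |Σ|/2 = 121.5.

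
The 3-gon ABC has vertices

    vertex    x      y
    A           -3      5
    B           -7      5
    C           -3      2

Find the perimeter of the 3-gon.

|AB| = √((-4)² + (0)²) = √16 = 4
|BC| = √((4)² + (-3)²) = √25 = 5
|CA| = √((0)² + (3)²) = √9 = 3
Perimeter = 4 + 5 + 3 = 12.

12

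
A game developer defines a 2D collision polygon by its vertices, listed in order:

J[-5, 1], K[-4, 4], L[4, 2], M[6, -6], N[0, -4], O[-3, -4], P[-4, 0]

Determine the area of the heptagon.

Apply the surveyor's formula: 2A = Σ (x_i·y_{i+1} − x_{i+1}·y_i), indices taken mod 7.
Σ = (-16) + (-24) + (-36) + (-24) + (-12) + (-16) + (-4) = -132
Area = |Σ|/2 = 66.

66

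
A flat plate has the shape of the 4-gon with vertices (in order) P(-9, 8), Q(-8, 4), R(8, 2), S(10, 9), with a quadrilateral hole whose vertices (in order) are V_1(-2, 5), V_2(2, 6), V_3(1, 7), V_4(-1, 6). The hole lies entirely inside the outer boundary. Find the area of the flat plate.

Outer boundary:
Apply Gauss's area formula: 2A = Σ (x_i·y_{i+1} − x_{i+1}·y_i), indices taken mod 4.
Cross-terms: 28, -48, 52, 161  ⇒  Σ = 193
Area = |Σ|/2 = 96.5.
Hole:
Σ = (-22) + (8) + (13) + (7) = 6
Area = |Σ|/2 = 3.
Net area = 96.5 − 3 = 93.5.

93.5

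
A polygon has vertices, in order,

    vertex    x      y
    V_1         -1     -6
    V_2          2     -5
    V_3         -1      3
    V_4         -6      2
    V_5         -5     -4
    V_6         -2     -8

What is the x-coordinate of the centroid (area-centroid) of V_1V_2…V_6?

-88/39

Apply the shoelace (surveyor's) formula. First the cross-terms c_i = x_i·y_{i+1} − x_{i+1}·y_i:
  17, 1, 16, 34, 32, 4  ⇒  2A = 104, A = 52.
Then Σ (x_i + x_{i+1})·c_i = -704, so x̄ = -704 / (6·52) = -88/39.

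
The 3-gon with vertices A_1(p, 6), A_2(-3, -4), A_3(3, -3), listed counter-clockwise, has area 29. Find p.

Write out the shoelace sum; only the two edges meeting at A_1 involve p:
2·Area = [(3·6 − p·(-3)) + (p·(-4) − (-3)·6)] + 21
       = -1·p + 57 = 58
⇒ p = -1.

-1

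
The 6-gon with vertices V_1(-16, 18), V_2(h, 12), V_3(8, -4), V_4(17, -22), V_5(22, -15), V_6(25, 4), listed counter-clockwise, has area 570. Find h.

-15

The doubled signed area Σ (x_i y_{i+1} − x_{i+1} y_i) is linear in h.
With h=0 it equals 810; the coefficient of h is -22 (from the two edges through V_2).
So -22·h + 810 = 2·570 = 1140 ⇒ h = -15.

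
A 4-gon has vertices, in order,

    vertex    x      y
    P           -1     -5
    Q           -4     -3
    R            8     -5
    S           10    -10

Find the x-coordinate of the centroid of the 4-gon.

Apply Gauss's area formula. First the cross-terms c_i = x_i·y_{i+1} − x_{i+1}·y_i:
  -17, 44, -30, -60  ⇒  2A = -63, A = -31.5.
Then Σ (x_i + x_{i+1})·c_i = -819, so x̄ = -819 / (6·(-31.5)) = 13/3.

13/3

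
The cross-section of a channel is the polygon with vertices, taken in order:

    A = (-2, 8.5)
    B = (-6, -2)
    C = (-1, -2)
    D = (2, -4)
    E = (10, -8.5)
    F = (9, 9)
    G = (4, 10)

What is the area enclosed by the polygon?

Σ = (55) + (10) + (8) + (23) + (166.5) + (54) + (54) = 370.5
Area = |Σ|/2 = 185.25.

185.25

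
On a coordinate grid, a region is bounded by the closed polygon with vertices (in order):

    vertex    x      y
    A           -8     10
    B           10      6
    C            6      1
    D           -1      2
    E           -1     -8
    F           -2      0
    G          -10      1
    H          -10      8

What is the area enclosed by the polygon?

137.5

Σ = (-148) + (-26) + (13) + (10) + (-16) + (-2) + (-70) + (-36) = -275
Area = |Σ|/2 = 137.5.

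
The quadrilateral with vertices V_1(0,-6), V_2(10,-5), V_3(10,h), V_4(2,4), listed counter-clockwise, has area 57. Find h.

Write out the shoelace sum; only the two edges meeting at V_3 involve h:
2·Area = [(10·h − 10·(-5)) + (10·4 − 2·h)] + 48
       = 8·h + 138 = 114
⇒ h = -3.

-3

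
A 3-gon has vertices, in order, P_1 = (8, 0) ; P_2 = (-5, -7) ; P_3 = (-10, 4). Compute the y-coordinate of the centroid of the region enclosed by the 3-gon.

Apply the shoelace (surveyor's) formula. First the cross-terms c_i = x_i·y_{i+1} − x_{i+1}·y_i:
  -56, -90, -32  ⇒  2A = -178, A = -89.
Then Σ (y_i + y_{i+1})·c_i = 534, so ȳ = 534 / (6·(-89)) = -1.

-1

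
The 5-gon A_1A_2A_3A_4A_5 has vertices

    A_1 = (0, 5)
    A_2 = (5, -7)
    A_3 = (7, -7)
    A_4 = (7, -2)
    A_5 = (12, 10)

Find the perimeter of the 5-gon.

46

|A_1A_2| = √((5)² + (-12)²) = √169 = 13
|A_2A_3| = √((2)² + (0)²) = √4 = 2
|A_3A_4| = √((0)² + (5)²) = √25 = 5
|A_4A_5| = √((5)² + (12)²) = √169 = 13
|A_5A_1| = √((-12)² + (-5)²) = √169 = 13
Perimeter = 13 + 2 + 5 + 13 + 13 = 46.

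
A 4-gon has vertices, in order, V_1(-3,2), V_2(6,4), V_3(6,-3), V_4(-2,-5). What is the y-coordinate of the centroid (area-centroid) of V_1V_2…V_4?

-53/121

Apply Gauss's area formula. First the cross-terms c_i = x_i·y_{i+1} − x_{i+1}·y_i:
  -24, -42, -36, -19  ⇒  2A = -121, A = -60.5.
Then Σ (y_i + y_{i+1})·c_i = 159, so ȳ = 159 / (6·(-60.5)) = -53/121.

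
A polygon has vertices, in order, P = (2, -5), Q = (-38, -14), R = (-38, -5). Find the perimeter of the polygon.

90

|PQ| = √((-40)² + (-9)²) = √1681 = 41
|QR| = √((0)² + (9)²) = √81 = 9
|RP| = √((40)² + (0)²) = √1600 = 40
Perimeter = 41 + 9 + 40 = 90.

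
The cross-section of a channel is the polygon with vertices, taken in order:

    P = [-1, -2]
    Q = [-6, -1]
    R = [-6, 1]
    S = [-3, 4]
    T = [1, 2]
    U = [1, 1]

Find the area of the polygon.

28

Σ = (-11) + (-12) + (-21) + (-10) + (-1) + (-1) = -56
Area = |Σ|/2 = 28.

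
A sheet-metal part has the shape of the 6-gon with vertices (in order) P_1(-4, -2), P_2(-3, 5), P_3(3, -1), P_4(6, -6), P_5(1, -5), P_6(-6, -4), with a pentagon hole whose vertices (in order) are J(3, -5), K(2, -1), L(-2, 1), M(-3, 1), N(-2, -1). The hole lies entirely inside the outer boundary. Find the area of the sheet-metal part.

43

Outer boundary:
Σ = (-26) + (-12) + (-12) + (-24) + (-34) + (-4) = -112
Area = |Σ|/2 = 56.
Hole:
Apply the shoelace formula: 2A = Σ (x_i·y_{i+1} − x_{i+1}·y_i), indices taken mod 5.
J→K: (3)(-1) − (2)(-5) = 7
K→L: (2)(1) − (-2)(-1) = 0
L→M: (-2)(1) − (-3)(1) = 1
M→N: (-3)(-1) − (-2)(1) = 5
N→J: (-2)(-5) − (3)(-1) = 13
Σ = 26
Area = |Σ|/2 = 13.
Net area = 56 − 13 = 43.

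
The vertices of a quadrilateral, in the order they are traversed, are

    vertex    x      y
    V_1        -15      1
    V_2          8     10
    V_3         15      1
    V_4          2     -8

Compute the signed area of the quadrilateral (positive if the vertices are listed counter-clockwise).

Apply the shoelace formula: 2A = Σ (x_i·y_{i+1} − x_{i+1}·y_i), indices taken mod 4.
V_1→V_2: (-15)(10) − (8)(1) = -158
V_2→V_3: (8)(1) − (15)(10) = -142
V_3→V_4: (15)(-8) − (2)(1) = -122
V_4→V_1: (2)(1) − (-15)(-8) = -118
Σ = -540
Signed area = Σ/2 = -270 (negative ⇒ clockwise traversal).

-270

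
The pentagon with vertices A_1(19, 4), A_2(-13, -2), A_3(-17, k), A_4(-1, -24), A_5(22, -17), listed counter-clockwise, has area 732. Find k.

The doubled signed area Σ (x_i y_{i+1} − x_{i+1} y_i) is linear in k.
With k=0 it equals 1344; the coefficient of k is -12 (from the two edges through A_3).
So -12·k + 1344 = 2·732 = 1464 ⇒ k = -10.

-10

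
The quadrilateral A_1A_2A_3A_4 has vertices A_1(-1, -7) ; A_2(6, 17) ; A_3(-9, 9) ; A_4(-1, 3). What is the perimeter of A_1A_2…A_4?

|A_1A_2| = √((7)² + (24)²) = √625 = 25
|A_2A_3| = √((-15)² + (-8)²) = √289 = 17
|A_3A_4| = √((8)² + (-6)²) = √100 = 10
|A_4A_1| = √((0)² + (-10)²) = √100 = 10
Perimeter = 25 + 17 + 10 + 10 = 62.

62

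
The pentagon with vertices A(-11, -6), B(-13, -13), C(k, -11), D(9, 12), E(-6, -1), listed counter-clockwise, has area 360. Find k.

13

The doubled signed area Σ (x_i y_{i+1} − x_{i+1} y_i) is linear in k.
With k=0 it equals 395; the coefficient of k is 25 (from the two edges through C).
So 25·k + 395 = 2·360 = 720 ⇒ k = 13.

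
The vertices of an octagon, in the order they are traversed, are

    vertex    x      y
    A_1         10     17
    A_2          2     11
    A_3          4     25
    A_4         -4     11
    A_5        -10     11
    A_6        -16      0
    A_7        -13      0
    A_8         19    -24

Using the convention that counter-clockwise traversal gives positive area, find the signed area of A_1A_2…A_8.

671.5

Apply the surveyor's formula: 2A = Σ (x_i·y_{i+1} − x_{i+1}·y_i), indices taken mod 8.
Cross-terms: 76, 6, 144, 66, 176, 0, 312, 563  ⇒  Σ = 1343
Signed area = Σ/2 = 671.5 (positive ⇒ counter-clockwise traversal).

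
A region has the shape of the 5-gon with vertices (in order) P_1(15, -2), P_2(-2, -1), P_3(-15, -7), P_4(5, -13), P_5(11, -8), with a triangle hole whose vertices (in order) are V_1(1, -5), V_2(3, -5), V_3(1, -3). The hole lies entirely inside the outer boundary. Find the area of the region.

203.5

Outer boundary:
Apply Gauss's area formula: 2A = Σ (x_i·y_{i+1} − x_{i+1}·y_i), indices taken mod 5.
P_1→P_2: (15)(-1) − (-2)(-2) = -19
P_2→P_3: (-2)(-7) − (-15)(-1) = -1
P_3→P_4: (-15)(-13) − (5)(-7) = 230
P_4→P_5: (5)(-8) − (11)(-13) = 103
P_5→P_1: (11)(-2) − (15)(-8) = 98
Σ = 411
Area = |Σ|/2 = 205.5.
Hole:
V_1→V_2: (1)(-5) − (3)(-5) = 10
V_2→V_3: (3)(-3) − (1)(-5) = -4
V_3→V_1: (1)(-5) − (1)(-3) = -2
Σ = 4
Area = |Σ|/2 = 2.
Net area = 205.5 − 2 = 203.5.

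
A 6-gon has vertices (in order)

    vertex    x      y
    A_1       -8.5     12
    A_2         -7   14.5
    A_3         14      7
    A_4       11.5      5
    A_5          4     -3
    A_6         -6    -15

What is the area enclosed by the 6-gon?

Apply the shoelace (surveyor's) formula: 2A = Σ (x_i·y_{i+1} − x_{i+1}·y_i), indices taken mod 6.
A_1→A_2: (-8.5)(14.5) − (-7)(12) = -39.25
A_2→A_3: (-7)(7) − (14)(14.5) = -252
A_3→A_4: (14)(5) − (11.5)(7) = -10.5
A_4→A_5: (11.5)(-3) − (4)(5) = -54.5
A_5→A_6: (4)(-15) − (-6)(-3) = -78
A_6→A_1: (-6)(12) − (-8.5)(-15) = -199.5
Σ = -633.75
Area = |Σ|/2 = 316.875.

316.875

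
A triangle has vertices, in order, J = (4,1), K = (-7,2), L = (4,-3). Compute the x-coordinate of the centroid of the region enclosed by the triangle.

Apply the surveyor's formula. First the cross-terms c_i = x_i·y_{i+1} − x_{i+1}·y_i:
  15, 13, 16  ⇒  2A = 44, A = 22.
Then Σ (x_i + x_{i+1})·c_i = 44, so x̄ = 44 / (6·22) = 1/3.

1/3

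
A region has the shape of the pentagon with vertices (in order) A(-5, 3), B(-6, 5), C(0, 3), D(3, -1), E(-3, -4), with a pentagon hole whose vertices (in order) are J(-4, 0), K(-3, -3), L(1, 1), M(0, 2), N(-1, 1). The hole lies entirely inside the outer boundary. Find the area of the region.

Outer boundary:
Apply the shoelace (surveyor's) formula: 2A = Σ (x_i·y_{i+1} − x_{i+1}·y_i), indices taken mod 5.
A→B: (-5)(5) − (-6)(3) = -7
B→C: (-6)(3) − (0)(5) = -18
C→D: (0)(-1) − (3)(3) = -9
D→E: (3)(-4) − (-3)(-1) = -15
E→A: (-3)(3) − (-5)(-4) = -29
Σ = -78
Area = |Σ|/2 = 39.
Hole:
Apply Gauss's area formula: 2A = Σ (x_i·y_{i+1} − x_{i+1}·y_i), indices taken mod 5.
Σ = (12) + (0) + (2) + (2) + (4) = 20
Area = |Σ|/2 = 10.
Net area = 39 − 10 = 29.

29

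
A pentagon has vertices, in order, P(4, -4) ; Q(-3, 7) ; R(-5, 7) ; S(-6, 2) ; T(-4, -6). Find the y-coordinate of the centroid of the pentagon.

-22/219

Apply the surveyor's formula. First the cross-terms c_i = x_i·y_{i+1} − x_{i+1}·y_i:
  16, 14, 32, 44, 40  ⇒  2A = 146, A = 73.
Then Σ (y_i + y_{i+1})·c_i = -44, so ȳ = -44 / (6·73) = -22/219.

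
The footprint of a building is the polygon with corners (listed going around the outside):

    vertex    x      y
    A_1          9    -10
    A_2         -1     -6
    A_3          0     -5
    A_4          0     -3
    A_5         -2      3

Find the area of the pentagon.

Σ = (-64) + (5) + (0) + (-6) + (-7) = -72
Area = |Σ|/2 = 36.

36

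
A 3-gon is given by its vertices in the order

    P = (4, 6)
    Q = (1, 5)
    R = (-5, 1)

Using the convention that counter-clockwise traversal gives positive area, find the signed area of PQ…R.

Cross-terms: 14, 26, -34  ⇒  Σ = 6
Signed area = Σ/2 = 3 (positive ⇒ counter-clockwise traversal).

3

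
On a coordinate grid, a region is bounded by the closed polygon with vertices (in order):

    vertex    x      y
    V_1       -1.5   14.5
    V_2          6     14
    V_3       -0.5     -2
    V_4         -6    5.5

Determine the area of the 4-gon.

103.25

Apply Gauss's area formula: 2A = Σ (x_i·y_{i+1} − x_{i+1}·y_i), indices taken mod 4.
Σ = (-108) + (-5) + (-14.75) + (-78.75) = -206.5
Area = |Σ|/2 = 103.25.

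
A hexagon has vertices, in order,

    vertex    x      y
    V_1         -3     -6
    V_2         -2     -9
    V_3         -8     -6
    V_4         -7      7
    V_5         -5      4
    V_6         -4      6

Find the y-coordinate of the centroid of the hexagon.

Apply the shoelace formula. First the cross-terms c_i = x_i·y_{i+1} − x_{i+1}·y_i:
  15, -60, -98, 7, -14, 42  ⇒  2A = -108, A = -54.
Then Σ (y_i + y_{i+1})·c_i = 514, so ȳ = 514 / (6·(-54)) = -257/162.

-257/162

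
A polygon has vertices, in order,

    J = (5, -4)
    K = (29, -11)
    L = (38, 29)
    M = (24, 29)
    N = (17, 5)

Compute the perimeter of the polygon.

120

|JK| = √((24)² + (-7)²) = √625 = 25
|KL| = √((9)² + (40)²) = √1681 = 41
|LM| = √((-14)² + (0)²) = √196 = 14
|MN| = √((-7)² + (-24)²) = √625 = 25
|NJ| = √((-12)² + (-9)²) = √225 = 15
Perimeter = 25 + 41 + 14 + 25 + 15 = 120.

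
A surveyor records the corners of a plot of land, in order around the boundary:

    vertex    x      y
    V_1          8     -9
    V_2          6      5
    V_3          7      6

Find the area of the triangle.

Apply the shoelace formula: 2A = Σ (x_i·y_{i+1} − x_{i+1}·y_i), indices taken mod 3.
V_1→V_2: (8)(5) − (6)(-9) = 94
V_2→V_3: (6)(6) − (7)(5) = 1
V_3→V_1: (7)(-9) − (8)(6) = -111
Σ = -16
Area = |Σ|/2 = 8.

8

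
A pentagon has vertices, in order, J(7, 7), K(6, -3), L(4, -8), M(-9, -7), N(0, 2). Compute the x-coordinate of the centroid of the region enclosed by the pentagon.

205/231

Apply the surveyor's formula. First the cross-terms c_i = x_i·y_{i+1} − x_{i+1}·y_i:
  -63, -36, -100, -18, -14  ⇒  2A = -231, A = -115.5.
Then Σ (x_i + x_{i+1})·c_i = -615, so x̄ = -615 / (6·(-115.5)) = 205/231.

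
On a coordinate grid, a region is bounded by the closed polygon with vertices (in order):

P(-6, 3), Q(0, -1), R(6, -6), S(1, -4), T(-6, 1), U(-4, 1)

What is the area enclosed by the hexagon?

18.5

Σ = (6) + (6) + (-18) + (-23) + (-2) + (-6) = -37
Area = |Σ|/2 = 18.5.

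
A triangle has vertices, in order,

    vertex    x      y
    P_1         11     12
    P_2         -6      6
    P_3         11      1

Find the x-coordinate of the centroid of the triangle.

16/3

Apply the shoelace (surveyor's) formula. First the cross-terms c_i = x_i·y_{i+1} − x_{i+1}·y_i:
  138, -72, 121  ⇒  2A = 187, A = 93.5.
Then Σ (x_i + x_{i+1})·c_i = 2992, so x̄ = 2992 / (6·93.5) = 16/3.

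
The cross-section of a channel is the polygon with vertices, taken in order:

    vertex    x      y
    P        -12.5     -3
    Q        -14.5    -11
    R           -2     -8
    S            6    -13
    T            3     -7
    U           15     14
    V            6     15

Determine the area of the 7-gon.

Cross-terms: 94, 94, 74, -3, 147, 141, 169.5  ⇒  Σ = 716.5
Area = |Σ|/2 = 358.25.

358.25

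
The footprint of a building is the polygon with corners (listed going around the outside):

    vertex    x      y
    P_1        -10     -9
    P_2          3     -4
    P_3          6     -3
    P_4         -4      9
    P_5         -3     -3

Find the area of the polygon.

Σ = (67) + (15) + (42) + (39) + (-3) = 160
Area = |Σ|/2 = 80.

80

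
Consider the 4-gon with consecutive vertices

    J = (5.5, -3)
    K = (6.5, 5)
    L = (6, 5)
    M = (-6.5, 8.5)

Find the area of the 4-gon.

J→K: (5.5)(5) − (6.5)(-3) = 47
K→L: (6.5)(5) − (6)(5) = 2.5
L→M: (6)(8.5) − (-6.5)(5) = 83.5
M→J: (-6.5)(-3) − (5.5)(8.5) = -27.25
Σ = 105.75
Area = |Σ|/2 = 52.875.

52.875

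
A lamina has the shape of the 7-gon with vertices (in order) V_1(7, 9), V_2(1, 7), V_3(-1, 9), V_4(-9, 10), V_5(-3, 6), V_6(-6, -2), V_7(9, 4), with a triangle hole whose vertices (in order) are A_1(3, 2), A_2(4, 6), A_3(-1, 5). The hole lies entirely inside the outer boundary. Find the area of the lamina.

Outer boundary:
Apply Gauss's area formula: 2A = Σ (x_i·y_{i+1} − x_{i+1}·y_i), indices taken mod 7.
Σ = (40) + (16) + (71) + (-24) + (42) + (-6) + (53) = 192
Area = |Σ|/2 = 96.
Hole:
Apply the shoelace (surveyor's) formula: 2A = Σ (x_i·y_{i+1} − x_{i+1}·y_i), indices taken mod 3.
Cross-terms: 10, 26, -17  ⇒  Σ = 19
Area = |Σ|/2 = 9.5.
Net area = 96 − 9.5 = 86.5.

86.5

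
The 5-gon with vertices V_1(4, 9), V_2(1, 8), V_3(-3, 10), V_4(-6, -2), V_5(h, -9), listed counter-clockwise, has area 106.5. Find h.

0

Write out the shoelace sum; only the two edges meeting at V_5 involve h:
2·Area = [((-6)·(-9) − h·(-2)) + (h·9 − 4·(-9))] + 123
       = 11·h + 213 = 213
⇒ h = 0.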